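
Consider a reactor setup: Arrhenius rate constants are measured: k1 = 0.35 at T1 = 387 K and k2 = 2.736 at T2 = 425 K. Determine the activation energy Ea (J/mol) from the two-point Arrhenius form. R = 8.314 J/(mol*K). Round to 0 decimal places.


Ea = R * ln(k2/k1) / (1/T1 - 1/T2)
ln(k2/k1) = ln(2.736/0.35) = 2.0563191
1/T1 - 1/T2 = 1/387 - 1/425 = 0.000231038152
Ea = 8.314 * 2.0563191 / 0.000231038152
Ea = 73997 J/mol


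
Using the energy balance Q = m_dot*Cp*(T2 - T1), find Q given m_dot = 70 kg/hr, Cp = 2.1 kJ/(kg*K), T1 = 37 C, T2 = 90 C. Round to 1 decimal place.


Q = m_dot * Cp * (T2 - T1)
Q = 70 * 2.1 * (90 - 37)
Q = 70 * 2.1 * 53
Q = 7791.0 kJ/hr


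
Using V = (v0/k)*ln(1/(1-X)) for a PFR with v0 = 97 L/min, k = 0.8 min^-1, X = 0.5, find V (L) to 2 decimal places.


V = (v0/k) * ln(1/(1-X))
V = (97/0.8) * ln(1/(1-0.5))
V = 121.25 * ln(2.0)
V = 121.25 * 0.693147
V = 84.04 L


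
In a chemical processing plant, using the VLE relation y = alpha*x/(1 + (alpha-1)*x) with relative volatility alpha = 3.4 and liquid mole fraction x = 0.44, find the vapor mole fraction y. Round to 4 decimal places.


y = alpha*x / (1 + (alpha-1)*x)
y = 3.4*0.44 / (1 + (3.4-1)*0.44)
y = 1.496 / (1 + 1.056)
y = 1.496 / 2.056
y = 0.7276


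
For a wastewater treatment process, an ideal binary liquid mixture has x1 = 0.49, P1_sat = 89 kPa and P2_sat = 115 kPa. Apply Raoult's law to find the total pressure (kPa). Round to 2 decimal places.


P = x1*P1_sat + x2*P2_sat
x2 = 1 - x1 = 1 - 0.49 = 0.51
P = 0.49*89 + 0.51*115
P = 43.61 + 58.65
P = 102.26 kPa


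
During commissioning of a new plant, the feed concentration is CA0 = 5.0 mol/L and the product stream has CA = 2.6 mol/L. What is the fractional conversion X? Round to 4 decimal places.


X = (CA0 - CA) / CA0
X = (5.0 - 2.6) / 5.0
X = 2.4 / 5.0
X = 0.4800


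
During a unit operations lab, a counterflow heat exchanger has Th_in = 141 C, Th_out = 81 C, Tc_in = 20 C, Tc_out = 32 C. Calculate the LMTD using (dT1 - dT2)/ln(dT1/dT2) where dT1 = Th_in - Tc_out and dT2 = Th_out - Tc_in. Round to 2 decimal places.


dT1 = Th_in - Tc_out = 141 - 32 = 109
dT2 = Th_out - Tc_in = 81 - 20 = 61
LMTD = (dT1 - dT2) / ln(dT1/dT2)
LMTD = (109 - 61) / ln(109/61)
LMTD = 82.69 K


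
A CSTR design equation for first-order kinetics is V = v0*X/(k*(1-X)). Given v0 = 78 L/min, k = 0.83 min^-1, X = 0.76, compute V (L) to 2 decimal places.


V = v0 * X / (k * (1 - X))
V = 78 * 0.76 / (0.83 * (1 - 0.76))
V = 59.28 / (0.83 * 0.24)
V = 59.28 / 0.1992
V = 297.59 L


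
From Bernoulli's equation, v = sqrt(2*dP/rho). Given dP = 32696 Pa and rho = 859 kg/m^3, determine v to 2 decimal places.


v = sqrt(2*dP/rho)
v = sqrt(2*32696/859)
v = sqrt(76.125728)
v = 8.73 m/s


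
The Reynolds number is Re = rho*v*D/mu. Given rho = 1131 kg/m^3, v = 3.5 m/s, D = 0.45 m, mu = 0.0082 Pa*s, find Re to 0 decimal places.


Re = rho * v * D / mu
Re = 1131 * 3.5 * 0.45 / 0.0082
Re = 1781.325 / 0.0082
Re = 217235


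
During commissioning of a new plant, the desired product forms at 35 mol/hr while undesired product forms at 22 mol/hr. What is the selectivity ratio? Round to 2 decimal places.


S = desired product rate / undesired product rate
S = 35 / 22
S = 1.59


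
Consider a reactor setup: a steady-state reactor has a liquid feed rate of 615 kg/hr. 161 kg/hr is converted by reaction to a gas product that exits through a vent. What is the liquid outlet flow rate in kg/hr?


Steady-state mass balance on the main outlet: F_out = F_in - F_removed
F_out = 615 - 161
F_out = 454 kg/hr


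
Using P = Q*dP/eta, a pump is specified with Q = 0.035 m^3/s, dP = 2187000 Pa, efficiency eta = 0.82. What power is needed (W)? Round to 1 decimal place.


P = Q * dP / eta
P = 0.035 * 2187000 / 0.82
P = 76545.0 / 0.82
P = 93347.6 W


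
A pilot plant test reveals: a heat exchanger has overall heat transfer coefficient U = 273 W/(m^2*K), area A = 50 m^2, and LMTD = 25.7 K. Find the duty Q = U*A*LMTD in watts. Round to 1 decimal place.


Q = U * A * LMTD
Q = 273 * 50 * 25.7
Q = 350805.0 W


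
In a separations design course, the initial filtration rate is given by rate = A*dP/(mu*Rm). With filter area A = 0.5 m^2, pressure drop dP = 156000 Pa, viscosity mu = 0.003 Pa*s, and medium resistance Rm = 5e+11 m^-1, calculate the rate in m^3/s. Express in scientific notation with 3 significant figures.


rate = A * dP / (mu * Rm)
rate = 0.5 * 156000 / (0.003 * 5e+11)
rate = 78000.0 / 1.500e+09
rate = 5.20e-05 m^3/s


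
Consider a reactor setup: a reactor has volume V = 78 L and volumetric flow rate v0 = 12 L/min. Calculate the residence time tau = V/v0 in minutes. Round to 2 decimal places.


tau = V / v0
tau = 78 / 12
tau = 6.50 min


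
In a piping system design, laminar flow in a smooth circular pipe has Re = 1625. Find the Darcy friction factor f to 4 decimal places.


f = 64 / Re
f = 64 / 1625
f = 0.0394


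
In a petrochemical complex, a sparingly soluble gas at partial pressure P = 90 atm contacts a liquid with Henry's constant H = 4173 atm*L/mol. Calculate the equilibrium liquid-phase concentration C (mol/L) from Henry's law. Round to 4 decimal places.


C = P / H
C = 90 / 4173
C = 0.0216 mol/L


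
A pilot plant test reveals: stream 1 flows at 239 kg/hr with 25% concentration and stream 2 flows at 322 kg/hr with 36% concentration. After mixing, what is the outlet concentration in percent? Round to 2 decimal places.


Mass balance on solute: F1*x1 + F2*x2 = F3*x3
F3 = F1 + F2 = 239 + 322 = 561 kg/hr
x3 = (F1*x1 + F2*x2)/F3
x3 = (239*0.25 + 322*0.36) / 561
x3 = 31.31%


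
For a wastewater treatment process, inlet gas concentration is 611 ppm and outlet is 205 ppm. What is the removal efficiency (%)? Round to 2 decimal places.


Efficiency = (G_in - G_out) / G_in * 100%
Efficiency = (611 - 205) / 611 * 100
Efficiency = 406 / 611 * 100
Efficiency = 66.45%


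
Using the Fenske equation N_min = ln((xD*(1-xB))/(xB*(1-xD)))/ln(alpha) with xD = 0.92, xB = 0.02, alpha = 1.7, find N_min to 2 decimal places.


N_min = ln((xD*(1-xB))/(xB*(1-xD))) / ln(alpha)
Numerator inside ln: 0.9016 / 0.0016 = 563.5
ln(563.5) = 6.334167
ln(alpha) = ln(1.7) = 0.530628
N_min = 6.334167 / 0.530628 = 11.94


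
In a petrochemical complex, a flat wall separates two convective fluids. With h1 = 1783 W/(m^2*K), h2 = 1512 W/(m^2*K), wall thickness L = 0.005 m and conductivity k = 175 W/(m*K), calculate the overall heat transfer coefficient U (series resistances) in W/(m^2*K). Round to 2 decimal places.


1/U = 1/h1 + L/k + 1/h2
1/U = 1/1783 + 0.005/175 + 1/1512
1/U = 0.0005608525 + 2.85714e-05 + 0.0006613757
1/U = 0.0012507996
U = 799.49 W/(m^2*K)


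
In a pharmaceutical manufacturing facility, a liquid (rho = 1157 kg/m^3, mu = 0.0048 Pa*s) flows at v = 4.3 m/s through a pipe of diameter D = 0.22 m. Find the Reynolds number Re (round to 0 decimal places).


Re = rho * v * D / mu
Re = 1157 * 4.3 * 0.22 / 0.0048
Re = 1094.522 / 0.0048
Re = 228025


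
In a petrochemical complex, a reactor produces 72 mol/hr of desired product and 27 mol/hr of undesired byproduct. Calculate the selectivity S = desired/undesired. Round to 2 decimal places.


S = desired product rate / undesired product rate
S = 72 / 27
S = 2.67


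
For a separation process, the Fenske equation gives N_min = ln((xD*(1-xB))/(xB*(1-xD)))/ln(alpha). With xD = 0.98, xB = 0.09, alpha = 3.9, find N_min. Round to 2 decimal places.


N_min = ln((xD*(1-xB))/(xB*(1-xD))) / ln(alpha)
Numerator inside ln: 0.8918 / 0.0018 = 495.444444
ln(495.444444) = 6.205455
ln(alpha) = ln(3.9) = 1.360977
N_min = 6.205455 / 1.360977 = 4.56


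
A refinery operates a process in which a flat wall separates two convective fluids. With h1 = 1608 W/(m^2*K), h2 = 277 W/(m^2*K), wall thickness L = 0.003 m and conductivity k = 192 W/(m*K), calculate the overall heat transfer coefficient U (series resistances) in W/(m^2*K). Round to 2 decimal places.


1/U = 1/h1 + L/k + 1/h2
1/U = 1/1608 + 0.003/192 + 1/277
1/U = 0.0006218905 + 1.5625e-05 + 0.0036101083
1/U = 0.0042476238
U = 235.43 W/(m^2*K)


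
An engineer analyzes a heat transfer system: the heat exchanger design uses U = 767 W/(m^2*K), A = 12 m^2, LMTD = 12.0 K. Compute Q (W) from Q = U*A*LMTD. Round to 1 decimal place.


Q = U * A * LMTD
Q = 767 * 12 * 12.0
Q = 110448.0 W


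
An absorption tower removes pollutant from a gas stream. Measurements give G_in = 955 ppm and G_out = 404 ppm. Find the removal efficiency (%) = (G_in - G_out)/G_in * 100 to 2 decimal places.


Efficiency = (G_in - G_out) / G_in * 100%
Efficiency = (955 - 404) / 955 * 100
Efficiency = 551 / 955 * 100
Efficiency = 57.70%


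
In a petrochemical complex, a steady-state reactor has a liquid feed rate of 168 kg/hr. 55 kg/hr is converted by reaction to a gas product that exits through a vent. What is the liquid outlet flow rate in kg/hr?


Steady-state mass balance on the main outlet: F_out = F_in - F_removed
F_out = 168 - 55
F_out = 113 kg/hr


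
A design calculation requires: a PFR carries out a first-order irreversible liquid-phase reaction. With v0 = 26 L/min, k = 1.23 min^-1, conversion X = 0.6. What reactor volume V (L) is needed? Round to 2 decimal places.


V = (v0/k) * ln(1/(1-X))
V = (26/1.23) * ln(1/(1-0.6))
V = 21.138211 * ln(2.5)
V = 21.138211 * 0.916291
V = 19.37 L


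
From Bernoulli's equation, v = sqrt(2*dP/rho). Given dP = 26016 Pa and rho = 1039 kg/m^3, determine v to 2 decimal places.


v = sqrt(2*dP/rho)
v = sqrt(2*26016/1039)
v = sqrt(50.078922)
v = 7.08 m/s


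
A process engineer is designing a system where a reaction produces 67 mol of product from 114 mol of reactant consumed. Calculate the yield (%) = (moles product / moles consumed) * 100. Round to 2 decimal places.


Yield = (moles product / moles consumed) * 100%
Yield = (67 / 114) * 100
Yield = 0.5877 * 100
Yield = 58.77%


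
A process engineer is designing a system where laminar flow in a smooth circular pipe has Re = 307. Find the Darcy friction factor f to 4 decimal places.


f = 64 / Re
f = 64 / 307
f = 0.2085


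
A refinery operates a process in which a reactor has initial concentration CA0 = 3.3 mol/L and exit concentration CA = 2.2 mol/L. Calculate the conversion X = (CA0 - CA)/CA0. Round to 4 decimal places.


X = (CA0 - CA) / CA0
X = (3.3 - 2.2) / 3.3
X = 1.1 / 3.3
X = 0.3333


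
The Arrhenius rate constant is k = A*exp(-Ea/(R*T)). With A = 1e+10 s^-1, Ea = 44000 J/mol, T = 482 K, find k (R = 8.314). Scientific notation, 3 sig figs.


k = A * exp(-Ea/(R*T))
k = 1e+10 * exp(-44000 / (8.314 * 482))
k = 1e+10 * exp(-10.97983)
k = 1.70e+05


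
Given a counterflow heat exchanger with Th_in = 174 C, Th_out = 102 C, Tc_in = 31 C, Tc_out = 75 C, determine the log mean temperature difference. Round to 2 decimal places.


dT1 = Th_in - Tc_out = 174 - 75 = 99
dT2 = Th_out - Tc_in = 102 - 31 = 71
LMTD = (dT1 - dT2) / ln(dT1/dT2)
LMTD = (99 - 71) / ln(99/71)
LMTD = 84.23 K


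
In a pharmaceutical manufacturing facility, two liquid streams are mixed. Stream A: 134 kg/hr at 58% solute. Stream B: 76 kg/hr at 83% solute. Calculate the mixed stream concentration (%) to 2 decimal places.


Mass balance on solute: F1*x1 + F2*x2 = F3*x3
F3 = F1 + F2 = 134 + 76 = 210 kg/hr
x3 = (F1*x1 + F2*x2)/F3
x3 = (134*0.58 + 76*0.83) / 210
x3 = 67.05%


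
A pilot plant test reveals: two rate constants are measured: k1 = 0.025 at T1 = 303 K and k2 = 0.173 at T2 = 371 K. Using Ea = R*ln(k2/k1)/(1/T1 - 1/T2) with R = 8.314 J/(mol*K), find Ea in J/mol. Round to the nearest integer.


Ea = R * ln(k2/k1) / (1/T1 - 1/T2)
ln(k2/k1) = ln(0.173/0.025) = 1.9344158
1/T1 - 1/T2 = 1/303 - 1/371 = 0.000604912243
Ea = 8.314 * 1.9344158 / 0.000604912243
Ea = 26587 J/mol


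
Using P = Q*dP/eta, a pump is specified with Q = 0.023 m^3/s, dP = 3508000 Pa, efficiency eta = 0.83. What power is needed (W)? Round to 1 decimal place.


P = Q * dP / eta
P = 0.023 * 3508000 / 0.83
P = 80684.0 / 0.83
P = 97209.6 W


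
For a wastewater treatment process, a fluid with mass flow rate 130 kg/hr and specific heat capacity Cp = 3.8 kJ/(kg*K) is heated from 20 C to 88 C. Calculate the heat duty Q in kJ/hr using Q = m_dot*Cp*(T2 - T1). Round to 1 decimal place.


Q = m_dot * Cp * (T2 - T1)
Q = 130 * 3.8 * (88 - 20)
Q = 130 * 3.8 * 68
Q = 33592.0 kJ/hr


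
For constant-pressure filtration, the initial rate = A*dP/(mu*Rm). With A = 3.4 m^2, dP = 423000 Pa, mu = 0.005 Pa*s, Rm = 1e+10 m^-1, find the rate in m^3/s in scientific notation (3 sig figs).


rate = A * dP / (mu * Rm)
rate = 3.4 * 423000 / (0.005 * 1e+10)
rate = 1438200.0 / 5.000e+07
rate = 2.88e-02 m^3/s


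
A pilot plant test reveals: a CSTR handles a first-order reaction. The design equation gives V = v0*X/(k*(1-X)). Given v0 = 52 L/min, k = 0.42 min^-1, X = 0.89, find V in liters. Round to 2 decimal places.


V = v0 * X / (k * (1 - X))
V = 52 * 0.89 / (0.42 * (1 - 0.89))
V = 46.28 / (0.42 * 0.11)
V = 46.28 / 0.0462
V = 1001.73 L


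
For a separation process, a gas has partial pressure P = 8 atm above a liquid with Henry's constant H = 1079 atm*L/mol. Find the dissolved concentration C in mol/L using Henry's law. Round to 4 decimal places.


C = P / H
C = 8 / 1079
C = 0.0074 mol/L


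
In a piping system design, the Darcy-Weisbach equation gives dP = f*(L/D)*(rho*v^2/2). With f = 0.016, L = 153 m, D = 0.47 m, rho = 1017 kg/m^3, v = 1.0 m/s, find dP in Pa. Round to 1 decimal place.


dP = f * (L/D) * (rho*v^2/2)
dP = 0.016 * (153/0.47) * (1017*1.0^2/2)
L/D = 325.53191489
rho*v^2/2 = 1017*1.0/2 = 508.5
dP = 0.016 * 325.53191489 * 508.5
dP = 2648.5 Pa


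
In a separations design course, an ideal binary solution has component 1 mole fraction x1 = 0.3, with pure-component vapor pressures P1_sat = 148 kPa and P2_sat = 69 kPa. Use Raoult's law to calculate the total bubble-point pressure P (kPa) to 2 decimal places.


P = x1*P1_sat + x2*P2_sat
x2 = 1 - x1 = 1 - 0.3 = 0.7
P = 0.3*148 + 0.7*69
P = 44.4 + 48.3
P = 92.70 kPa


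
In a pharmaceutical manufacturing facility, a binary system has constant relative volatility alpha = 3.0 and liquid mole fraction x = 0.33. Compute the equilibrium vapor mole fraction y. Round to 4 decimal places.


y = alpha*x / (1 + (alpha-1)*x)
y = 3.0*0.33 / (1 + (3.0-1)*0.33)
y = 0.99 / (1 + 0.66)
y = 0.99 / 1.66
y = 0.5964


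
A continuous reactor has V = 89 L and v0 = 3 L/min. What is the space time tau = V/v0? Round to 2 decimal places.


tau = V / v0
tau = 89 / 3
tau = 29.67 min


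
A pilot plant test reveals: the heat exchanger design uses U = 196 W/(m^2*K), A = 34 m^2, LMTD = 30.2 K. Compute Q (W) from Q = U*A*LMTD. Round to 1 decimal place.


Q = U * A * LMTD
Q = 196 * 34 * 30.2
Q = 201252.8 W


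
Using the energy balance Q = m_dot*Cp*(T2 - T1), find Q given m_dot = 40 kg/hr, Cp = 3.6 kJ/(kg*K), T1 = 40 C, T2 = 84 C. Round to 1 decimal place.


Q = m_dot * Cp * (T2 - T1)
Q = 40 * 3.6 * (84 - 40)
Q = 40 * 3.6 * 44
Q = 6336.0 kJ/hr


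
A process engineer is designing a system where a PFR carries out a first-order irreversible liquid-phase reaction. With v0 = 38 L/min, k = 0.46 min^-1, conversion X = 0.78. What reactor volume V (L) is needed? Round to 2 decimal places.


V = (v0/k) * ln(1/(1-X))
V = (38/0.46) * ln(1/(1-0.78))
V = 82.608696 * ln(4.545455)
V = 82.608696 * 1.514128
V = 125.08 L


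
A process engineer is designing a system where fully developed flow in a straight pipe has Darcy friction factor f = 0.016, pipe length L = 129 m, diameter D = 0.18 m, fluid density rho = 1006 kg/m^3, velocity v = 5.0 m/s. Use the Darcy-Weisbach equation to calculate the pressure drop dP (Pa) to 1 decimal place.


dP = f * (L/D) * (rho*v^2/2)
dP = 0.016 * (129/0.18) * (1006*5.0^2/2)
L/D = 716.66666667
rho*v^2/2 = 1006*25.0/2 = 12575.0
dP = 0.016 * 716.66666667 * 12575.0
dP = 144193.3 Pa


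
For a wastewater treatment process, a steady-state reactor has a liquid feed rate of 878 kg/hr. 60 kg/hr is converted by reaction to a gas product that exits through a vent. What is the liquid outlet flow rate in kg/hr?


Steady-state mass balance on the main outlet: F_out = F_in - F_removed
F_out = 878 - 60
F_out = 818 kg/hr


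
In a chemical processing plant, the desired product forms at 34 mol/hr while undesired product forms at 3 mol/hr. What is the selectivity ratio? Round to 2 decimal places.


S = desired product rate / undesired product rate
S = 34 / 3
S = 11.33


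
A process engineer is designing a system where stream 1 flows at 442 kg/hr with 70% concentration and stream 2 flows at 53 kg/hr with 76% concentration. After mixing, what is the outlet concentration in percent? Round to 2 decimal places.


Mass balance on solute: F1*x1 + F2*x2 = F3*x3
F3 = F1 + F2 = 442 + 53 = 495 kg/hr
x3 = (F1*x1 + F2*x2)/F3
x3 = (442*0.7 + 53*0.76) / 495
x3 = 70.64%


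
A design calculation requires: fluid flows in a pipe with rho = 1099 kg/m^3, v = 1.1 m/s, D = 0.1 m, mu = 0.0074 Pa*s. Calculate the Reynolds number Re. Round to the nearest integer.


Re = rho * v * D / mu
Re = 1099 * 1.1 * 0.1 / 0.0074
Re = 120.89 / 0.0074
Re = 16336


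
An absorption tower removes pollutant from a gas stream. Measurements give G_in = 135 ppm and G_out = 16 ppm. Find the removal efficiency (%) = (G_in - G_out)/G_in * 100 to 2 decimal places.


Efficiency = (G_in - G_out) / G_in * 100%
Efficiency = (135 - 16) / 135 * 100
Efficiency = 119 / 135 * 100
Efficiency = 88.15%


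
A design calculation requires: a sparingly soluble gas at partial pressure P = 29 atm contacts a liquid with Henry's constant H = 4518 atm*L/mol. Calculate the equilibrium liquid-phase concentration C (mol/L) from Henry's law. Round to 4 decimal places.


C = P / H
C = 29 / 4518
C = 0.0064 mol/L


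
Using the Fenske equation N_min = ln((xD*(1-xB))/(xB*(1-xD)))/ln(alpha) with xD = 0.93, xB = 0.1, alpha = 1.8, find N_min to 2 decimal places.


N_min = ln((xD*(1-xB))/(xB*(1-xD))) / ln(alpha)
Numerator inside ln: 0.837 / 0.007 = 119.571429
ln(119.571429) = 4.783914
ln(alpha) = ln(1.8) = 0.587787
N_min = 4.783914 / 0.587787 = 8.14


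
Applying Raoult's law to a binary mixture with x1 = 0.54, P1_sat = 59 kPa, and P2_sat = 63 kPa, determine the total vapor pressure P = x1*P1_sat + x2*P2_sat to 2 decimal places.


P = x1*P1_sat + x2*P2_sat
x2 = 1 - x1 = 1 - 0.54 = 0.46
P = 0.54*59 + 0.46*63
P = 31.86 + 28.98
P = 60.84 kPa


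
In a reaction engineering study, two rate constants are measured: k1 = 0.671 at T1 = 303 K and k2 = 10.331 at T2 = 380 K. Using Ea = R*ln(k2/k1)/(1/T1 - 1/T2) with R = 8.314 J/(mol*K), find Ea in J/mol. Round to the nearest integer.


Ea = R * ln(k2/k1) / (1/T1 - 1/T2)
ln(k2/k1) = ln(10.331/0.671) = 2.7341352
1/T1 - 1/T2 = 1/303 - 1/380 = 0.000668751086
Ea = 8.314 * 2.7341352 / 0.000668751086
Ea = 33991 J/mol


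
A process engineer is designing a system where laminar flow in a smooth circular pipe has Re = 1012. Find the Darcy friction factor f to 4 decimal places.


f = 64 / Re
f = 64 / 1012
f = 0.0632


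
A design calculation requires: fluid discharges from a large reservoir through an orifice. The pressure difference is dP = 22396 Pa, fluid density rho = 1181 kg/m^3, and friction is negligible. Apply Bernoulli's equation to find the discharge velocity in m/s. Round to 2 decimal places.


v = sqrt(2*dP/rho)
v = sqrt(2*22396/1181)
v = sqrt(37.92718)
v = 6.16 m/s


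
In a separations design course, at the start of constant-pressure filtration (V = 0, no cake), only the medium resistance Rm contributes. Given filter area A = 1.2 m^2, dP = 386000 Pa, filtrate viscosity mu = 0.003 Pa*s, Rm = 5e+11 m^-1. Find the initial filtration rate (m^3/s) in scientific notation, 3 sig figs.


rate = A * dP / (mu * Rm)
rate = 1.2 * 386000 / (0.003 * 5e+11)
rate = 463200.0 / 1.500e+09
rate = 3.09e-04 m^3/s


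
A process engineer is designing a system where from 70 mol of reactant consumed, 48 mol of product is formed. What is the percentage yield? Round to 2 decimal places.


Yield = (moles product / moles consumed) * 100%
Yield = (48 / 70) * 100
Yield = 0.6857 * 100
Yield = 68.57%


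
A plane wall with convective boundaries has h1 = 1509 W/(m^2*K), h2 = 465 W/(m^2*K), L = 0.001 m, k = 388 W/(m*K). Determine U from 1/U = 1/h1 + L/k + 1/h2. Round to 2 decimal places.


1/U = 1/h1 + L/k + 1/h2
1/U = 1/1509 + 0.001/388 + 1/465
1/U = 0.0006626905 + 2.5773e-06 + 0.0021505376
1/U = 0.0028158054
U = 355.14 W/(m^2*K)


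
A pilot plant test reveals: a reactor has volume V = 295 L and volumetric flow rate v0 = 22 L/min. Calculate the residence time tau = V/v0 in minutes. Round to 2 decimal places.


tau = V / v0
tau = 295 / 22
tau = 13.41 min


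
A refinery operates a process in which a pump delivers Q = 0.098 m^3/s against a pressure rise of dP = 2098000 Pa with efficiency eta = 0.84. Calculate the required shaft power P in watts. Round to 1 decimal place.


P = Q * dP / eta
P = 0.098 * 2098000 / 0.84
P = 205604.0 / 0.84
P = 244766.7 W


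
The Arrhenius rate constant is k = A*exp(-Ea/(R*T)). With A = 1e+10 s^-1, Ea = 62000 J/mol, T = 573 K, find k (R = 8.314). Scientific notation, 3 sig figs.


k = A * exp(-Ea/(R*T))
k = 1e+10 * exp(-62000 / (8.314 * 573))
k = 1e+10 * exp(-13.014487)
k = 2.23e+04


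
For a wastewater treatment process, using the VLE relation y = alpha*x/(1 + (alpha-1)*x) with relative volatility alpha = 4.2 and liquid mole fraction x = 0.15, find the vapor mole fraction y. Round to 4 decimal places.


y = alpha*x / (1 + (alpha-1)*x)
y = 4.2*0.15 / (1 + (4.2-1)*0.15)
y = 0.63 / (1 + 0.48)
y = 0.63 / 1.48
y = 0.4257


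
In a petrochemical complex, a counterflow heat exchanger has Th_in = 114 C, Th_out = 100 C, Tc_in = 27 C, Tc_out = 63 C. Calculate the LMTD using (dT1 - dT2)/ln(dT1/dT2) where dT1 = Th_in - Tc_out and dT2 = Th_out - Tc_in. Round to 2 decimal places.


dT1 = Th_in - Tc_out = 114 - 63 = 51
dT2 = Th_out - Tc_in = 100 - 27 = 73
LMTD = (dT1 - dT2) / ln(dT1/dT2)
LMTD = (51 - 73) / ln(51/73)
LMTD = 61.34 K


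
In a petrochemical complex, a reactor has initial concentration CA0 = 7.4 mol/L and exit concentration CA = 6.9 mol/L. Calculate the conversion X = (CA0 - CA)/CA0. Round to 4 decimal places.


X = (CA0 - CA) / CA0
X = (7.4 - 6.9) / 7.4
X = 0.5 / 7.4
X = 0.0676


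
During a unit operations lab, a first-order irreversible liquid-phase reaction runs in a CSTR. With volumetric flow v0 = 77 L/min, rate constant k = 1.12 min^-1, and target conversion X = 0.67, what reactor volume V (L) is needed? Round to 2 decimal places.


V = v0 * X / (k * (1 - X))
V = 77 * 0.67 / (1.12 * (1 - 0.67))
V = 51.59 / (1.12 * 0.33)
V = 51.59 / 0.3696
V = 139.58 L


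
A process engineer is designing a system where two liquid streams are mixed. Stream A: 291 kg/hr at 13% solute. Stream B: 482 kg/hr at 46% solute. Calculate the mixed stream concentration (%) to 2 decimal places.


Mass balance on solute: F1*x1 + F2*x2 = F3*x3
F3 = F1 + F2 = 291 + 482 = 773 kg/hr
x3 = (F1*x1 + F2*x2)/F3
x3 = (291*0.13 + 482*0.46) / 773
x3 = 33.58%


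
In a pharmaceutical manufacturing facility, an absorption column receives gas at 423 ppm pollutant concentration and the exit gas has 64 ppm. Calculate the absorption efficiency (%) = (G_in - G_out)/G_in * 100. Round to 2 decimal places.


Efficiency = (G_in - G_out) / G_in * 100%
Efficiency = (423 - 64) / 423 * 100
Efficiency = 359 / 423 * 100
Efficiency = 84.87%


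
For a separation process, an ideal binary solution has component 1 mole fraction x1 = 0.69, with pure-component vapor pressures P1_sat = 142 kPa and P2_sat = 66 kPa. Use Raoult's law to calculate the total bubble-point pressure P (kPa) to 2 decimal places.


P = x1*P1_sat + x2*P2_sat
x2 = 1 - x1 = 1 - 0.69 = 0.31
P = 0.69*142 + 0.31*66
P = 97.98 + 20.46
P = 118.44 kPa


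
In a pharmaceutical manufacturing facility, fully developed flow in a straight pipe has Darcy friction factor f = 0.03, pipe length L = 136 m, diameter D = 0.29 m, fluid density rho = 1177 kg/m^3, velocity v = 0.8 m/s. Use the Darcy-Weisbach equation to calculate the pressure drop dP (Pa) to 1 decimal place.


dP = f * (L/D) * (rho*v^2/2)
dP = 0.03 * (136/0.29) * (1177*0.8^2/2)
L/D = 468.96551724
rho*v^2/2 = 1177*0.64/2 = 376.64
dP = 0.03 * 468.96551724 * 376.64
dP = 5298.9 Pa


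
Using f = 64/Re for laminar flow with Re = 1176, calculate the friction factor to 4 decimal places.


f = 64 / Re
f = 64 / 1176
f = 0.0544


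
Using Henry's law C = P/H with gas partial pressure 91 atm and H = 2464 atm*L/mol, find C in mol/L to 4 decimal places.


C = P / H
C = 91 / 2464
C = 0.0369 mol/L


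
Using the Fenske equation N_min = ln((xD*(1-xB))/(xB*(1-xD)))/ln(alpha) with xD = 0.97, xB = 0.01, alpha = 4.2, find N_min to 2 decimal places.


N_min = ln((xD*(1-xB))/(xB*(1-xD))) / ln(alpha)
Numerator inside ln: 0.9603 / 0.0003 = 3201.0
ln(3201.0) = 8.071219
ln(alpha) = ln(4.2) = 1.435085
N_min = 8.071219 / 1.435085 = 5.62


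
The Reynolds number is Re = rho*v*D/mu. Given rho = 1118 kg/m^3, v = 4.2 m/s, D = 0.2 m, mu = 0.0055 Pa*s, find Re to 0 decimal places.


Re = rho * v * D / mu
Re = 1118 * 4.2 * 0.2 / 0.0055
Re = 939.12 / 0.0055
Re = 170749


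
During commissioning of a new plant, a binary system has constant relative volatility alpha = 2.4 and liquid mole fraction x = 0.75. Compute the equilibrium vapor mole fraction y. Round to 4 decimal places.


y = alpha*x / (1 + (alpha-1)*x)
y = 2.4*0.75 / (1 + (2.4-1)*0.75)
y = 1.8 / (1 + 1.05)
y = 1.8 / 2.05
y = 0.8780


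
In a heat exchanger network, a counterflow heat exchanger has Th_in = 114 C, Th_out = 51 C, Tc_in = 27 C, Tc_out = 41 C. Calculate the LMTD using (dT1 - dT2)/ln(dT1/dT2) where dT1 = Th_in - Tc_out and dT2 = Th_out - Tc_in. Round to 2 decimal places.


dT1 = Th_in - Tc_out = 114 - 41 = 73
dT2 = Th_out - Tc_in = 51 - 27 = 24
LMTD = (dT1 - dT2) / ln(dT1/dT2)
LMTD = (73 - 24) / ln(73/24)
LMTD = 44.05 K


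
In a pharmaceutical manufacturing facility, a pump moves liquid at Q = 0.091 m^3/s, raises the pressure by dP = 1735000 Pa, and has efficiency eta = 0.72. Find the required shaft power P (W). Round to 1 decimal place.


P = Q * dP / eta
P = 0.091 * 1735000 / 0.72
P = 157885.0 / 0.72
P = 219284.7 W


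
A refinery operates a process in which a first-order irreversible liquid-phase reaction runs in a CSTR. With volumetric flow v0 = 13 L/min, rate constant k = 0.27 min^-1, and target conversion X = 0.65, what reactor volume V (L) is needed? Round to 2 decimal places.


V = v0 * X / (k * (1 - X))
V = 13 * 0.65 / (0.27 * (1 - 0.65))
V = 8.45 / (0.27 * 0.35)
V = 8.45 / 0.0945
V = 89.42 L


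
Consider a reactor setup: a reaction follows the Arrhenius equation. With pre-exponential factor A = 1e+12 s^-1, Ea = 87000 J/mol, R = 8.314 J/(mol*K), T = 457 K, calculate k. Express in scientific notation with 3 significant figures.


k = A * exp(-Ea/(R*T))
k = 1e+12 * exp(-87000 / (8.314 * 457))
k = 1e+12 * exp(-22.897762)
k = 1.14e+02


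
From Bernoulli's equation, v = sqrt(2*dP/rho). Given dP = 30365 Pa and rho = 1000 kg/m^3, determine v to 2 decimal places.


v = sqrt(2*dP/rho)
v = sqrt(2*30365/1000)
v = sqrt(60.73)
v = 7.79 m/s


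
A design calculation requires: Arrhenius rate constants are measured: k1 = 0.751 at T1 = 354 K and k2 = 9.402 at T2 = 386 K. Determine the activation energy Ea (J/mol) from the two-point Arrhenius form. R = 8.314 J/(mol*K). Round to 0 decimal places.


Ea = R * ln(k2/k1) / (1/T1 - 1/T2)
ln(k2/k1) = ln(9.402/0.751) = 2.5272721
1/T1 - 1/T2 = 1/354 - 1/386 = 0.000234185182
Ea = 8.314 * 2.5272721 / 0.000234185182
Ea = 89723 J/mol


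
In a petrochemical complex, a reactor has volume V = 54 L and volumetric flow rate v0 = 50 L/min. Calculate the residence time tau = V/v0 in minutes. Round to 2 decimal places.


tau = V / v0
tau = 54 / 50
tau = 1.08 min


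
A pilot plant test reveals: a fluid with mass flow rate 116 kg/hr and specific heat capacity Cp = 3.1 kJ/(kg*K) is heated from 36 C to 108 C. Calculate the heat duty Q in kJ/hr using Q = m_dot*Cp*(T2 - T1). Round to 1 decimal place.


Q = m_dot * Cp * (T2 - T1)
Q = 116 * 3.1 * (108 - 36)
Q = 116 * 3.1 * 72
Q = 25891.2 kJ/hr


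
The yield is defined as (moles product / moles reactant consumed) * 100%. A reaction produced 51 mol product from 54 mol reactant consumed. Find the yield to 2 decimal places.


Yield = (moles product / moles consumed) * 100%
Yield = (51 / 54) * 100
Yield = 0.9444 * 100
Yield = 94.44%


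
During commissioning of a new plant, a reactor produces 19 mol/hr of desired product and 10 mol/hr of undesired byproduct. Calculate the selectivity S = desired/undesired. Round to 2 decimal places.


S = desired product rate / undesired product rate
S = 19 / 10
S = 1.90


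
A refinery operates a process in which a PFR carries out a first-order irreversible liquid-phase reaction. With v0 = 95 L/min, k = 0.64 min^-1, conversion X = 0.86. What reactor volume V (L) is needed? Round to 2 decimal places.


V = (v0/k) * ln(1/(1-X))
V = (95/0.64) * ln(1/(1-0.86))
V = 148.4375 * ln(7.142857)
V = 148.4375 * 1.966113
V = 291.84 L


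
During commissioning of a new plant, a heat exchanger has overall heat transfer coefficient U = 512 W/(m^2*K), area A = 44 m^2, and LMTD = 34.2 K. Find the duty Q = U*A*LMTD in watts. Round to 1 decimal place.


Q = U * A * LMTD
Q = 512 * 44 * 34.2
Q = 770457.6 W


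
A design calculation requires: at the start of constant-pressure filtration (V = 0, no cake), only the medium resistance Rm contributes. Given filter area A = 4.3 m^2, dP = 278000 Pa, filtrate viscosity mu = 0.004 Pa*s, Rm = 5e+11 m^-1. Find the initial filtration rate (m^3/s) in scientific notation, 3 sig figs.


rate = A * dP / (mu * Rm)
rate = 4.3 * 278000 / (0.004 * 5e+11)
rate = 1195400.0 / 2.000e+09
rate = 5.98e-04 m^3/s


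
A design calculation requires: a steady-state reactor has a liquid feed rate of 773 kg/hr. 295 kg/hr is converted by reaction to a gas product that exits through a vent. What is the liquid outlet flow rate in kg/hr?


Steady-state mass balance on the main outlet: F_out = F_in - F_removed
F_out = 773 - 295
F_out = 478 kg/hr


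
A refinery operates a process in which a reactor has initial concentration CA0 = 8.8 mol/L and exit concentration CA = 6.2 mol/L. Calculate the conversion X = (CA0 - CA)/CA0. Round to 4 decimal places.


X = (CA0 - CA) / CA0
X = (8.8 - 6.2) / 8.8
X = 2.6 / 8.8
X = 0.2955


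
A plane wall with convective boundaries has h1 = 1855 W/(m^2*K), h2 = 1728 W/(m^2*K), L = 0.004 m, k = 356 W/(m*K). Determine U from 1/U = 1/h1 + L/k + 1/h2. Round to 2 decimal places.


1/U = 1/h1 + L/k + 1/h2
1/U = 1/1855 + 0.004/356 + 1/1728
1/U = 0.0005390836 + 1.1236e-05 + 0.0005787037
1/U = 0.0011290233
U = 885.72 W/(m^2*K)


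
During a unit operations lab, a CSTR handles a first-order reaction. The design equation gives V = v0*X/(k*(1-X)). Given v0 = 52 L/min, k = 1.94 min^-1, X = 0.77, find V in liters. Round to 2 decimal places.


V = v0 * X / (k * (1 - X))
V = 52 * 0.77 / (1.94 * (1 - 0.77))
V = 40.04 / (1.94 * 0.23)
V = 40.04 / 0.4462
V = 89.74 L


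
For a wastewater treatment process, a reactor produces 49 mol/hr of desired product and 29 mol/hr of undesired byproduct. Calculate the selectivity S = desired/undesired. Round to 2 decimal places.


S = desired product rate / undesired product rate
S = 49 / 29
S = 1.69


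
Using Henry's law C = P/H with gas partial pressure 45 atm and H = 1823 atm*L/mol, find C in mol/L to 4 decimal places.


C = P / H
C = 45 / 1823
C = 0.0247 mol/L


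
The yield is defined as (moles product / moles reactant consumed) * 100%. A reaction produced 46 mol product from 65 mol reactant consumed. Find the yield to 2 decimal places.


Yield = (moles product / moles consumed) * 100%
Yield = (46 / 65) * 100
Yield = 0.7077 * 100
Yield = 70.77%


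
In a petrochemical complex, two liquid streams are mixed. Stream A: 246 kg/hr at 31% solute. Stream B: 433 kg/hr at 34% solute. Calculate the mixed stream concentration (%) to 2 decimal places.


Mass balance on solute: F1*x1 + F2*x2 = F3*x3
F3 = F1 + F2 = 246 + 433 = 679 kg/hr
x3 = (F1*x1 + F2*x2)/F3
x3 = (246*0.31 + 433*0.34) / 679
x3 = 32.91%


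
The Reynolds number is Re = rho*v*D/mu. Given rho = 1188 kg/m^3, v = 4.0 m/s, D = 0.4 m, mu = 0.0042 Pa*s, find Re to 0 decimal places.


Re = rho * v * D / mu
Re = 1188 * 4.0 * 0.4 / 0.0042
Re = 1900.8 / 0.0042
Re = 452571


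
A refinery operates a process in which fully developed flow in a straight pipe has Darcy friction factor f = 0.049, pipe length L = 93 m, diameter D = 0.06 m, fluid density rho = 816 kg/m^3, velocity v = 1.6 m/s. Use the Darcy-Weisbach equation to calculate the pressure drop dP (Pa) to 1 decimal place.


dP = f * (L/D) * (rho*v^2/2)
dP = 0.049 * (93/0.06) * (816*1.6^2/2)
L/D = 1550.0
rho*v^2/2 = 816*2.56/2 = 1044.48
dP = 0.049 * 1550.0 * 1044.48
dP = 79328.3 Pa


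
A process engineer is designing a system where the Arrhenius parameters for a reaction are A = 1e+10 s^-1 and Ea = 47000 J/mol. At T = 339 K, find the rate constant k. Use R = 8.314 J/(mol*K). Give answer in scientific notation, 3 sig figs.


k = A * exp(-Ea/(R*T))
k = 1e+10 * exp(-47000 / (8.314 * 339))
k = 1e+10 * exp(-16.675856)
k = 5.72e+02


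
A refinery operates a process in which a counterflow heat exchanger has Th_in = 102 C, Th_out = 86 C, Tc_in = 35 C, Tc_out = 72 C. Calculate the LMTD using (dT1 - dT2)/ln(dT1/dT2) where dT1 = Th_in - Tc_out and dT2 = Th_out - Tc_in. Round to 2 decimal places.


dT1 = Th_in - Tc_out = 102 - 72 = 30
dT2 = Th_out - Tc_in = 86 - 35 = 51
LMTD = (dT1 - dT2) / ln(dT1/dT2)
LMTD = (30 - 51) / ln(30/51)
LMTD = 39.58 K


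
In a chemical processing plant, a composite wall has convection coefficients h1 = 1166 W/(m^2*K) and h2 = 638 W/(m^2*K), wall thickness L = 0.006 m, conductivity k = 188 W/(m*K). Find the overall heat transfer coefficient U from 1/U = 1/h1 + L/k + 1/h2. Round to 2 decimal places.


1/U = 1/h1 + L/k + 1/h2
1/U = 1/1166 + 0.006/188 + 1/638
1/U = 0.0008576329 + 3.19149e-05 + 0.0015673981
1/U = 0.0024569459
U = 407.01 W/(m^2*K)


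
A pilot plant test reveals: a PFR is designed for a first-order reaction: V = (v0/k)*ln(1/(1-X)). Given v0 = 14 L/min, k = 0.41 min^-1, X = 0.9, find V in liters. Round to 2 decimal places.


V = (v0/k) * ln(1/(1-X))
V = (14/0.41) * ln(1/(1-0.9))
V = 34.146341 * ln(10.0)
V = 34.146341 * 2.302585
V = 78.62 L


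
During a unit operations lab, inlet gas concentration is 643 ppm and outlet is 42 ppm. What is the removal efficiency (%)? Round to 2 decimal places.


Efficiency = (G_in - G_out) / G_in * 100%
Efficiency = (643 - 42) / 643 * 100
Efficiency = 601 / 643 * 100
Efficiency = 93.47%


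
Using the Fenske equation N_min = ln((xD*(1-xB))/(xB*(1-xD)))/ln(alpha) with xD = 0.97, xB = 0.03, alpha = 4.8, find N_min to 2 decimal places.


N_min = ln((xD*(1-xB))/(xB*(1-xD))) / ln(alpha)
Numerator inside ln: 0.9409 / 0.0009 = 1045.444444
ln(1045.444444) = 6.952197
ln(alpha) = ln(4.8) = 1.568616
N_min = 6.952197 / 1.568616 = 4.43


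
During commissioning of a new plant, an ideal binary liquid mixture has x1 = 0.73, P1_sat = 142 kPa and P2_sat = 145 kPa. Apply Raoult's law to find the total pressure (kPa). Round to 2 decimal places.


P = x1*P1_sat + x2*P2_sat
x2 = 1 - x1 = 1 - 0.73 = 0.27
P = 0.73*142 + 0.27*145
P = 103.66 + 39.15
P = 142.81 kPa


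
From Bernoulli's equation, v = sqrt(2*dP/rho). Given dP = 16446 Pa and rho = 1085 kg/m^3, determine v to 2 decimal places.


v = sqrt(2*dP/rho)
v = sqrt(2*16446/1085)
v = sqrt(30.315207)
v = 5.51 m/s


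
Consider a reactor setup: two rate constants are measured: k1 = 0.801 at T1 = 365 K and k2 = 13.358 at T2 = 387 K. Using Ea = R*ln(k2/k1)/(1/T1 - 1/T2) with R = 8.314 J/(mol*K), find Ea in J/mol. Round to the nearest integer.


Ea = R * ln(k2/k1) / (1/T1 - 1/T2)
ln(k2/k1) = ln(13.358/0.801) = 2.8140098
1/T1 - 1/T2 = 1/365 - 1/387 = 0.000155746699
Ea = 8.314 * 2.8140098 / 0.000155746699
Ea = 150216 J/mol


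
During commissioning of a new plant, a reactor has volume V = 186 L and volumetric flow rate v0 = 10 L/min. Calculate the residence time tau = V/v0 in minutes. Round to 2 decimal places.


tau = V / v0
tau = 186 / 10
tau = 18.60 min


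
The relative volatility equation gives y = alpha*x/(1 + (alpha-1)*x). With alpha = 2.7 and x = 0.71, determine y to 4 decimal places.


y = alpha*x / (1 + (alpha-1)*x)
y = 2.7*0.71 / (1 + (2.7-1)*0.71)
y = 1.917 / (1 + 1.207)
y = 1.917 / 2.207
y = 0.8686


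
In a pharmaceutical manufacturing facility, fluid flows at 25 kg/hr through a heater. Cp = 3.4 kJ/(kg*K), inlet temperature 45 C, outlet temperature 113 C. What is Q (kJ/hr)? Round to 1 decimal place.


Q = m_dot * Cp * (T2 - T1)
Q = 25 * 3.4 * (113 - 45)
Q = 25 * 3.4 * 68
Q = 5780.0 kJ/hr


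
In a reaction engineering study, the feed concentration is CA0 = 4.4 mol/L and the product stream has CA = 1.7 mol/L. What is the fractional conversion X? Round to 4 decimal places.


X = (CA0 - CA) / CA0
X = (4.4 - 1.7) / 4.4
X = 2.7 / 4.4
X = 0.6136


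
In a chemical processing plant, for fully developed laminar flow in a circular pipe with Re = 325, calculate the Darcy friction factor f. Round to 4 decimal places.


f = 64 / Re
f = 64 / 325
f = 0.1969


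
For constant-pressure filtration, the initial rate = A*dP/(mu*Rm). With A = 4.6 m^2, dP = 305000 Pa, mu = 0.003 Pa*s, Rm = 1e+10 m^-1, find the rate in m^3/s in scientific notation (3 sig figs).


rate = A * dP / (mu * Rm)
rate = 4.6 * 305000 / (0.003 * 1e+10)
rate = 1403000.0 / 3.000e+07
rate = 4.68e-02 m^3/s


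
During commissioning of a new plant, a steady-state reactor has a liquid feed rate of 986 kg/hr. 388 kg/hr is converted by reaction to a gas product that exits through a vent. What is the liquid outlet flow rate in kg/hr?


Steady-state mass balance on the main outlet: F_out = F_in - F_removed
F_out = 986 - 388
F_out = 598 kg/hr


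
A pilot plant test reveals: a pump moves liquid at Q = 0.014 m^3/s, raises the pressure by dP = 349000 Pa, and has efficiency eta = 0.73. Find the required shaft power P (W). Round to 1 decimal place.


P = Q * dP / eta
P = 0.014 * 349000 / 0.73
P = 4886.0 / 0.73
P = 6693.2 W


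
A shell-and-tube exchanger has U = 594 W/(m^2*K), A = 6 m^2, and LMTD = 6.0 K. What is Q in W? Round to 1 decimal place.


Q = U * A * LMTD
Q = 594 * 6 * 6.0
Q = 21384.0 W


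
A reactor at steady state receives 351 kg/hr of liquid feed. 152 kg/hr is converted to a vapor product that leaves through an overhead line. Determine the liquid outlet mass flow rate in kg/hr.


Steady-state mass balance on the main outlet: F_out = F_in - F_removed
F_out = 351 - 152
F_out = 199 kg/hr


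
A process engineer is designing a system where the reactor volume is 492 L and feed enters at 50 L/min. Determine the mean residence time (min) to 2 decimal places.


tau = V / v0
tau = 492 / 50
tau = 9.84 min


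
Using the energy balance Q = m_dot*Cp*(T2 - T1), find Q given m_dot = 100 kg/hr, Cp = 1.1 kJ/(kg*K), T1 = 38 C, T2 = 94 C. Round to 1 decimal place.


Q = m_dot * Cp * (T2 - T1)
Q = 100 * 1.1 * (94 - 38)
Q = 100 * 1.1 * 56
Q = 6160.0 kJ/hr


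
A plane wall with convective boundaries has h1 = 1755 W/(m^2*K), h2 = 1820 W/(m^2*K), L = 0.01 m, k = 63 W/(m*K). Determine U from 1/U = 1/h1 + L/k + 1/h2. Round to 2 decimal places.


1/U = 1/h1 + L/k + 1/h2
1/U = 1/1755 + 0.01/63 + 1/1820
1/U = 0.0005698006 + 0.0001587302 + 0.0005494505
1/U = 0.0012779813
U = 782.48 W/(m^2*K)


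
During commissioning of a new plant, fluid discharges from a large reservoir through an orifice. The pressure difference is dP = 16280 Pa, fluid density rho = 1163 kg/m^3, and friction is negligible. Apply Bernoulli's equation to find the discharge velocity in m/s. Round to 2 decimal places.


v = sqrt(2*dP/rho)
v = sqrt(2*16280/1163)
v = sqrt(27.996561)
v = 5.29 m/s
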